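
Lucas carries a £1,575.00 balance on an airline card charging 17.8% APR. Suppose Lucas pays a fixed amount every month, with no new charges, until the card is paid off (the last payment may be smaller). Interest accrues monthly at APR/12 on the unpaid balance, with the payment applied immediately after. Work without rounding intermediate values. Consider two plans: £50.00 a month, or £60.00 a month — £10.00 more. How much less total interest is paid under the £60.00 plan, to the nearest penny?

Monthly rate r = 17.8%/12 = 1.48333% = 0.0148333.
At £50.00/mo: n = ⌈−ln(1 − rB₀/P)/ln(1+r)⌉ = 43 payments (last £38.36); total interest = total paid − £1,575.00 = £563.36.
At £60.00/mo: 34 payments (last £30.13); total interest £435.13.
Interest saved = £563.36 − £435.13 = £128.23.

£128.23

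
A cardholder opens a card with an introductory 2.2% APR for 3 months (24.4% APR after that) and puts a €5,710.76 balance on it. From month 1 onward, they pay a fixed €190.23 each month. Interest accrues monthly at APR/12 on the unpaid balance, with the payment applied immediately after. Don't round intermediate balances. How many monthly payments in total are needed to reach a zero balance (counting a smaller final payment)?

Promo months 1–3 at r₀ = 2.2%/12 = 0.00183333; months 4+ at r₁ = 24.4%/12 = 0.0203333.
After month 3: iterate B ← B·(1+r₀) − €190.23 for 3 months → €5,170.49.
Then at r₁ with €190.23/mo: n₂ = −ln(1 − r₁·B/P)/ln(1+r₁) ≈ 39.96 → 40 more payments.

43 months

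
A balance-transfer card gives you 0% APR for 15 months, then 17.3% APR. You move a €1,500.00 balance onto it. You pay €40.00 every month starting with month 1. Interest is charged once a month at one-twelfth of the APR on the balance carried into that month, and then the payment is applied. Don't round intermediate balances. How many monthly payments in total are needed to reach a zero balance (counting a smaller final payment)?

Promo months 1–15 at r₀ = 0%/12 = 0; months 16+ at r₁ = 17.3%/12 = 0.0144167.
After month 15 (no interest yet): B = €1,500.00 − 15·€40.00 = €900.00.
Then at r₁ with €40.00/mo: n₂ = −ln(1 − r₁·B/P)/ln(1+r₁) ≈ 27.39 → 28 more payments.

43 months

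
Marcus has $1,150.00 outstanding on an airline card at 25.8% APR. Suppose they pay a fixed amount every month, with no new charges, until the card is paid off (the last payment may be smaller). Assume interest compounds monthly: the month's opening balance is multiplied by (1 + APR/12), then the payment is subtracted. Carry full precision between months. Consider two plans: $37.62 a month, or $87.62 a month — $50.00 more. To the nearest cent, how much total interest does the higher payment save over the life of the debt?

Monthly rate r = 25.8%/12 = 2.15% = 0.0215.
At $37.62/mo: n = ⌈−ln(1 − rB₀/P)/ln(1+r)⌉ = 51 payments (last $12.63); total interest = total paid − $1,150.00 = $743.63.
At $87.62/mo: 16 payments (last $51.55); total interest $215.85.
Interest saved = $743.63 − $215.85 = $527.78.

$527.78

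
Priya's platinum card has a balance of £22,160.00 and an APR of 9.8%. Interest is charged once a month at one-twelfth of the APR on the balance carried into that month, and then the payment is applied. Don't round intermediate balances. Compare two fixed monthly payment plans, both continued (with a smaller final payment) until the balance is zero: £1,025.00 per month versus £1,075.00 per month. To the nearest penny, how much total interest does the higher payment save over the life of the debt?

£116.81

Monthly rate r = 9.8%/12 = 0.816667% = 0.00816667.
At £1,025.00/mo: n = ⌈−ln(1 − rB₀/P)/ln(1+r)⌉ = 24 payments (last £906.94); total interest = total paid − £22,160.00 = £2,321.94.
At £1,075.00/mo: 23 payments (last £715.13); total interest £2,205.13.
Interest saved = £2,321.94 − £2,205.13 = £116.81.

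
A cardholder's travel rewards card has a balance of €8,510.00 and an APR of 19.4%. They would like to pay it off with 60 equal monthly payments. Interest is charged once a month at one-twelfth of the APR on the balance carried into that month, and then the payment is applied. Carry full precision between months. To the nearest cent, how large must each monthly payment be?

€222.63

Monthly rate r = 19.4%/12 = 1.61667% = 0.0161667.
Level-payment amortization: P = B₀·r / (1 − (1+r)^(−n)) = 8510.00·0.0161667 / (1 − 1.01617^(−60)).
Denominator 1 − (1+r)^(−60) = 0.617964851.
P = 137.578 / 0.617964851 ≈ 222.63.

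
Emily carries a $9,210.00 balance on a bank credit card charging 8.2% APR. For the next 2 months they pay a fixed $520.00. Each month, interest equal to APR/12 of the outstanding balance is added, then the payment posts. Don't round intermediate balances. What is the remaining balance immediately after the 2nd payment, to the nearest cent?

Monthly rate r = 8.2%/12 = 0.683333% = 0.00683333.
Each month: B ← B·(1+r) − $520.00.
Month 1: interest $62.93; balance after payment $8,752.93.
Month 2: interest $59.81; balance after payment $8,292.75.

$8,292.75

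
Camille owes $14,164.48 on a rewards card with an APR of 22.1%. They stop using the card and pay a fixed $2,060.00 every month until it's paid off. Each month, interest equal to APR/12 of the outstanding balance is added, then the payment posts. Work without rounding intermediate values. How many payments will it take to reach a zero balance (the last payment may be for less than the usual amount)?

Monthly rate r = 22.1%/12 = 1.84167% = 0.0184167.
Recurrence: B ← B·(1+r) − $2,060.00.
Month 1: interest $260.86; balance after payment $12,365.34.
Month 2: interest $227.73; balance after payment $10,533.07.
Closed form: n = −ln(1 − rB₀/P)/ln(1+r) = −ln(0.87337)/ln(1.01842) ≈ 7.419, so the balance reaches zero during payment 8.

8 payments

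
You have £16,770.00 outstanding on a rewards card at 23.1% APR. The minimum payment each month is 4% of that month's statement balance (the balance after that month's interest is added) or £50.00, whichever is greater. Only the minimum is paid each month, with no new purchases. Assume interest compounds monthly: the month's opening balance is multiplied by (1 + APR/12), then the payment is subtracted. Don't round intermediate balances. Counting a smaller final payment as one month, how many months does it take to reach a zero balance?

Monthly rate r = 23.1%/12 = 1.925% = 0.01925.
While 4% of the post-interest balance exceeds £50.00, each month B ← (B·(1+r))·(1 − 0.04), i.e. B shrinks by the factor (1+r)·0.96 = 0.97848.
This holds for months 1–121. Entering month 122 the balance is £1,205.92; 4% of the post-interest balance is now below £50.00, so the flat £50.00 minimum applies from here.
From month 122 a fixed £50.00 at rate r clears £1,205.92 in 33 more payments. Total: 121 + 33 = 154 months.

154 months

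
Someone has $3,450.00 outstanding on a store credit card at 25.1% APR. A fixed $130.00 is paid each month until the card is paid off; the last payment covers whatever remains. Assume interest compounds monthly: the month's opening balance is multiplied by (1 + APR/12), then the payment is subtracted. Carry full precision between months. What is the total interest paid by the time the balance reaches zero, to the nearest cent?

Monthly rate r = 25.1%/12 = 2.09167% = 0.0209167.
Payoff takes n = ⌈−ln(1 − rB₀/P)/ln(1+r)⌉ = ⌈39.124⌉ = 40 payments; the last is $16.23.
Total paid = 39·$130.00 + $16.23 = $5,086.23.
Total interest = total paid − principal = $5,086.23 − $3,450.00 = $1,636.23.

$1,636.23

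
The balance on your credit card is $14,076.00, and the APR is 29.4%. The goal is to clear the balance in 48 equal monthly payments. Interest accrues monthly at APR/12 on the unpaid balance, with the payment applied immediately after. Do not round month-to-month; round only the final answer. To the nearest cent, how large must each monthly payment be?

Monthly rate r = 29.4%/12 = 2.45% = 0.0245.
Level-payment amortization: P = B₀·r / (1 − (1+r)^(−n)) = 14076.00·0.0245 / (1 − 1.0245^(−48)).
Denominator 1 − (1+r)^(−48) = 0.687085428.
P = 344.862 / 0.687085428 ≈ 501.92.

$501.92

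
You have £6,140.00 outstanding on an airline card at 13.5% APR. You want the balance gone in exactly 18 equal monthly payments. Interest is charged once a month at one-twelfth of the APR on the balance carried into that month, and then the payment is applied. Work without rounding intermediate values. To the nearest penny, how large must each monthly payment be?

£378.72

Monthly rate r = 13.5%/12 = 1.125% = 0.01125.
Level-payment amortization: P = B₀·r / (1 − (1+r)^(−n)) = 6140.00·0.01125 / (1 − 1.01125^(−18)).
Denominator 1 − (1+r)^(−18) = 0.182389657.
P = 69.075 / 0.182389657 ≈ 378.72.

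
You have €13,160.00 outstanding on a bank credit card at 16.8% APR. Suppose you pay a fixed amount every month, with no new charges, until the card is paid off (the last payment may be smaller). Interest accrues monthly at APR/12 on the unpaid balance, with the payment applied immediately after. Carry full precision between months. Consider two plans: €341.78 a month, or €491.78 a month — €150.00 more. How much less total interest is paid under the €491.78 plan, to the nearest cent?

€2,434.62

Monthly rate r = 16.8%/12 = 1.4% = 0.014.
At €341.78/mo: n = ⌈−ln(1 − rB₀/P)/ln(1+r)⌉ = 56 payments (last €242.10); total interest = total paid − €13,160.00 = €5,880.00.
At €491.78/mo: 34 payments (last €376.64); total interest €3,445.38.
Interest saved = €5,880.00 − €3,445.38 = €2,434.62.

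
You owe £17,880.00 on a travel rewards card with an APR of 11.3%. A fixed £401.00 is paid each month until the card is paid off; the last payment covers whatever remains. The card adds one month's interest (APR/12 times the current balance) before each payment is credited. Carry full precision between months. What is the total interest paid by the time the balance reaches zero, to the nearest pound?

£5,417

Monthly rate r = 11.3%/12 = 0.941667% = 0.00941667.
Payoff takes n = ⌈−ln(1 − rB₀/P)/ln(1+r)⌉ = ⌈58.096⌉ = 59 payments; the last is £38.71.
Total paid = 58·£401.00 + £38.71 = £23,296.71.
Total interest = total paid − principal = £23,296.71 − £17,880.00 = £5,416.71.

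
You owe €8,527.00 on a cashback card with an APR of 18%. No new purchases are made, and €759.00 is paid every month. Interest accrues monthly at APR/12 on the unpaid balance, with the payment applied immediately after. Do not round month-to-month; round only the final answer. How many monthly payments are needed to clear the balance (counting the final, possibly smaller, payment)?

Monthly rate r = 18%/12 = 1.5% = 0.015.
Recurrence: B ← B·(1+r) − €759.00.
Month 1: interest €127.91; balance after payment €7,895.91.
Month 2: interest €118.44; balance after payment €7,255.34.
Closed form: n = −ln(1 − rB₀/P)/ln(1+r) = −ln(0.83148)/ln(1.015) ≈ 12.395, so the balance reaches zero during payment 13.

13 months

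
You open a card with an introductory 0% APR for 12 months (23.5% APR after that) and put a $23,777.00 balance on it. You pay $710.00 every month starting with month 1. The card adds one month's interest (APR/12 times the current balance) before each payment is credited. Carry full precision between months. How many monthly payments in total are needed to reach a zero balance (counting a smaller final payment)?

41 months

Promo months 1–12 at r₀ = 0%/12 = 0; months 13+ at r₁ = 23.5%/12 = 0.0195833.
After month 12 (no interest yet): B = $23,777.00 − 12·$710.00 = $15,257.00.
Then at r₁ with $710.00/mo: n₂ = −ln(1 − r₁·B/P)/ln(1+r₁) ≈ 28.16 → 29 more payments.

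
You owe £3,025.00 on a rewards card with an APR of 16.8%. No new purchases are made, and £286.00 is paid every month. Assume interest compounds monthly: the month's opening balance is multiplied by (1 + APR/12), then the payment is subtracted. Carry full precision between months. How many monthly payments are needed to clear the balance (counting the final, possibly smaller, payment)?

12 payments

Monthly rate r = 16.8%/12 = 1.4% = 0.014.
Recurrence: B ← B·(1+r) − £286.00.
Month 1: interest £42.35; balance after payment £2,781.35.
Month 2: interest £38.94; balance after payment £2,534.29.
Closed form: n = −ln(1 − rB₀/P)/ln(1+r) = −ln(0.85192)/ln(1.014) ≈ 11.527, so the balance reaches zero during payment 12.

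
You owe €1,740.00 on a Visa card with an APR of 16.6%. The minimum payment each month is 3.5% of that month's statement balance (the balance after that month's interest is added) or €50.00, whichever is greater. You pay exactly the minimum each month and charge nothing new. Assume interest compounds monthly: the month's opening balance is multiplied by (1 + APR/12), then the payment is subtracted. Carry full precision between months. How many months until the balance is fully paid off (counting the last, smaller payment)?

Monthly rate r = 16.6%/12 = 1.38333% = 0.0138333.
While 3.5% of the post-interest balance exceeds €50.00, each month B ← (B·(1+r))·(1 − 0.035), i.e. B shrinks by the factor (1+r)·0.965 = 0.97835.
This holds for months 1–10. Entering month 11 the balance is €1,397.94; 3.5% of the post-interest balance is now below €50.00, so the flat €50.00 minimum applies from here.
From month 11 a fixed €50.00 at rate r clears €1,397.94 in 36 more payments. Total: 10 + 36 = 46 months.

46 months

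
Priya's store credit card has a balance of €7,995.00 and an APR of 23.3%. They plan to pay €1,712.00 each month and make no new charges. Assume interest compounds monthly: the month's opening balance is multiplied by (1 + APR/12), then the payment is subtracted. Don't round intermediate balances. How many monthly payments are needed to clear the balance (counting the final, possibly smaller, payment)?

5 payments

Monthly rate r = 23.3%/12 = 1.94167% = 0.0194167.
Recurrence: B ← B·(1+r) − €1,712.00.
Month 1: interest €155.24; balance after payment €6,438.24.
Month 2: interest €125.01; balance after payment €4,851.25.
Month 3: interest €94.20; balance after payment €3,233.44.
Month 4: interest €62.78; balance after payment €1,584.22.
Month 5: interest €30.76; balance after payment €0.00.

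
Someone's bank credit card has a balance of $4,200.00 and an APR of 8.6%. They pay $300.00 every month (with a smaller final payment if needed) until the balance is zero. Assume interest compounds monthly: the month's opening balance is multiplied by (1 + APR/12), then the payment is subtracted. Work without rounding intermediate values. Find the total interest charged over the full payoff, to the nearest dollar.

$242

Monthly rate r = 8.6%/12 = 0.716667% = 0.00716667.
Payoff takes n = ⌈−ln(1 − rB₀/P)/ln(1+r)⌉ = ⌈14.806⌉ = 15 payments; the last is $241.96.
Total paid = 14·$300.00 + $241.96 = $4,441.96.
Total interest = total paid − principal = $4,441.96 − $4,200.00 = $241.96.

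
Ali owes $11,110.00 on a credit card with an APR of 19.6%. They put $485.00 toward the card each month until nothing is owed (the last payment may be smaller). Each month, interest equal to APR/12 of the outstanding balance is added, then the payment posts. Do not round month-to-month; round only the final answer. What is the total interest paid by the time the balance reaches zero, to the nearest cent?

Monthly rate r = 19.6%/12 = 1.63333% = 0.0163333.
Payoff takes n = ⌈−ln(1 − rB₀/P)/ln(1+r)⌉ = ⌈28.926⌉ = 29 payments; the last is $449.54.
Total paid = 28·$485.00 + $449.54 = $14,029.54.
Total interest = total paid − principal = $14,029.54 − $11,110.00 = $2,919.54.

$2,919.54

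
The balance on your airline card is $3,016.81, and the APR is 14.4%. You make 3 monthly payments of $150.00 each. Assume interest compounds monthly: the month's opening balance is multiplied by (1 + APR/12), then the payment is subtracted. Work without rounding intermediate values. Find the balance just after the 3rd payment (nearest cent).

Monthly rate r = 14.4%/12 = 1.2% = 0.012.
Each month: B ← B·(1+r) − $150.00.
Month 1: interest $36.20; balance after payment $2,903.01.
Month 2: interest $34.84; balance after payment $2,787.85.
Month 3: interest $33.45; balance after payment $2,671.30.

$2,671.30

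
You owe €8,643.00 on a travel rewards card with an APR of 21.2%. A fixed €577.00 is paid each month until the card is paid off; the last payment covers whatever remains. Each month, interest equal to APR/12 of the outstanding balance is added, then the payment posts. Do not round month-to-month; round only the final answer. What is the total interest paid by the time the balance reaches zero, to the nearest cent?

Monthly rate r = 21.2%/12 = 1.76667% = 0.0176667.
Payoff takes n = ⌈−ln(1 − rB₀/P)/ln(1+r)⌉ = ⌈17.552⌉ = 18 payments; the last is €319.98.
Total paid = 17·€577.00 + €319.98 = €10,128.98.
Total interest = total paid − principal = €10,128.98 − €8,643.00 = €1,485.98.

€1,485.98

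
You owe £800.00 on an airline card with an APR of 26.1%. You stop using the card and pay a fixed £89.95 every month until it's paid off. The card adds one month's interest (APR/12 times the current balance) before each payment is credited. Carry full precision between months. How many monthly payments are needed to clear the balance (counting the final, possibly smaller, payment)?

Monthly rate r = 26.1%/12 = 2.175% = 0.02175.
Recurrence: B ← B·(1+r) − £89.95.
Month 1: interest £17.40; balance after payment £727.45.
Month 2: interest £15.82; balance after payment £653.32.
Closed form: n = −ln(1 − rB₀/P)/ln(1+r) = −ln(0.80656)/ln(1.02175) ≈ 9.991, so the balance reaches zero during payment 10.

10 months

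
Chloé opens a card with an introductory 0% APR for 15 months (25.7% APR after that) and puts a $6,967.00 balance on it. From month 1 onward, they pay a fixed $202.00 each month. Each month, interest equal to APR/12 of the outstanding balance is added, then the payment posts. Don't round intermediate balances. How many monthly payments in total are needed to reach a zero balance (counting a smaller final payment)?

41 payments

Promo months 1–15 at r₀ = 0%/12 = 0; months 16+ at r₁ = 25.7%/12 = 0.0214167.
After month 15 (no interest yet): B = $6,967.00 − 15·$202.00 = $3,937.00.
Then at r₁ with $202.00/mo: n₂ = −ln(1 − r₁·B/P)/ln(1+r₁) ≈ 25.50 → 26 more payments.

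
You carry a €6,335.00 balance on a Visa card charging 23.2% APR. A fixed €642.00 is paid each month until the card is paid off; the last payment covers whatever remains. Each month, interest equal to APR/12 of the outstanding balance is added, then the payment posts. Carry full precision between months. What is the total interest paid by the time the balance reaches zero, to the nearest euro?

€762

Monthly rate r = 23.2%/12 = 1.93333% = 0.0193333.
Payoff takes n = ⌈−ln(1 − rB₀/P)/ln(1+r)⌉ = ⌈11.054⌉ = 12 payments; the last is €35.17.
Total paid = 11·€642.00 + €35.17 = €7,097.17.
Total interest = total paid − principal = €7,097.17 − €6,335.00 = €762.17.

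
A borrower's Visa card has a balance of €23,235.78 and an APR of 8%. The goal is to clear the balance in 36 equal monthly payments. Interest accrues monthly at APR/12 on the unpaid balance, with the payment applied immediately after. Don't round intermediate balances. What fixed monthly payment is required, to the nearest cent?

Monthly rate r = 8%/12 = 0.666667% = 0.00666667.
Level-payment amortization: P = B₀·r / (1 − (1+r)^(−n)) = 23235.78·0.00666667 / (1 − 1.00667^(−36)).
Denominator 1 − (1+r)^(−36) = 0.21274537.
P = 154.905 / 0.21274537 ≈ 728.12.

€728.12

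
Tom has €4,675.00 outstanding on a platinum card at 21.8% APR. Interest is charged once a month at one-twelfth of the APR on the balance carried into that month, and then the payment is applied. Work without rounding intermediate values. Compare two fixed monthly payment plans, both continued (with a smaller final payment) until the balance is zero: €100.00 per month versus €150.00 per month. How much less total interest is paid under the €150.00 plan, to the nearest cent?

Monthly rate r = 21.8%/12 = 1.81667% = 0.0181667.
At €100.00/mo: n = ⌈−ln(1 − rB₀/P)/ln(1+r)⌉ = 106 payments (last €11.36); total interest = total paid − €4,675.00 = €5,836.36.
At €150.00/mo: 47 payments (last €58.58); total interest €2,283.58.
Interest saved = €5,836.36 − €2,283.58 = €3,552.78.

€3,552.78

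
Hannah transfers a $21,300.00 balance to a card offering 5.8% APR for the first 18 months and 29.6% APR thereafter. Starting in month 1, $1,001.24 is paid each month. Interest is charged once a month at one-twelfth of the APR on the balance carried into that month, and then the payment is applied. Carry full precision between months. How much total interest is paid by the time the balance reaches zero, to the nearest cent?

Promo months 1–18 at r₀ = 5.8%/12 = 0.00483333; months 19+ at r₁ = 29.6%/12 = 0.0246667.
After month 18: iterate B ← B·(1+r₀) − $1,001.24 for 18 months → $4,449.06.
Then at r₁ with $1,001.24/mo: n₂ = −ln(1 − r₁·B/P)/ln(1+r₁) ≈ 4.76 → 5 more payments.
Total paid = 22·$1,001.24 + $767.42 = $22,794.70; interest = $22,794.70 − $21,300.00 = $1,494.70.

$1,494.70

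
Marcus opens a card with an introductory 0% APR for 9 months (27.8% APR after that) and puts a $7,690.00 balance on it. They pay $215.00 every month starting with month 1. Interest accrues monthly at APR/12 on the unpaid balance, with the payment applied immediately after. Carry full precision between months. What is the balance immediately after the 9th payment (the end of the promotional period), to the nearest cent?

$5,755.00

Promo months 1–9 at r₀ = 0%/12 = 0; months 10+ at r₁ = 27.8%/12 = 0.0231667.
After month 9 (no interest yet): B = $7,690.00 − 9·$215.00 = $5,755.00.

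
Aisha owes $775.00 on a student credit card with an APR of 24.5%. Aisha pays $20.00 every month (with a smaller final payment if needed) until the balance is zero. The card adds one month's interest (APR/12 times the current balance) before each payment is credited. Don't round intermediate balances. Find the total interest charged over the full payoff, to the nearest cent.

Monthly rate r = 24.5%/12 = 2.04167% = 0.0204167.
Payoff takes n = ⌈−ln(1 − rB₀/P)/ln(1+r)⌉ = ⌈77.488⌉ = 78 payments; the last is $9.82.
Total paid = 77·$20.00 + $9.82 = $1,549.82.
Total interest = total paid − principal = $1,549.82 − $775.00 = $774.82.

$774.82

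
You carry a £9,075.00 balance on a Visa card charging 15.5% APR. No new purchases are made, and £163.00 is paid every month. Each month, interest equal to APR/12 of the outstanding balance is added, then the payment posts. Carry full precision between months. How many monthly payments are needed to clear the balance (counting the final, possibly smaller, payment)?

99 payments

Monthly rate r = 15.5%/12 = 1.29167% = 0.0129167.
Recurrence: B ← B·(1+r) − £163.00.
Month 1: interest £117.22; balance after payment £9,029.22.
Month 2: interest £116.63; balance after payment £8,982.85.
Closed form: n = −ln(1 − rB₀/P)/ln(1+r) = −ln(0.28087)/ln(1.01292) ≈ 98.947, so the balance reaches zero during payment 99.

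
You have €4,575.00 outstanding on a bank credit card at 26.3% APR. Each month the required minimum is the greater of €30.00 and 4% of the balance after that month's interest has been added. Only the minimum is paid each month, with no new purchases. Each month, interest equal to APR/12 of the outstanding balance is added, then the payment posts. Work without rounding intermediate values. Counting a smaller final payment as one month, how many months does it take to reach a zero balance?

132 months

Monthly rate r = 26.3%/12 = 2.19167% = 0.0219167.
While 4% of the post-interest balance exceeds €30.00, each month B ← (B·(1+r))·(1 − 0.04), i.e. B shrinks by the factor (1+r)·0.96 = 0.98104.
This holds for months 1–96. Entering month 97 the balance is €728.31; 4% of the post-interest balance is now below €30.00, so the flat €30.00 minimum applies from here.
From month 97 a fixed €30.00 at rate r clears €728.31 in 36 more payments. Total: 96 + 36 = 132 months.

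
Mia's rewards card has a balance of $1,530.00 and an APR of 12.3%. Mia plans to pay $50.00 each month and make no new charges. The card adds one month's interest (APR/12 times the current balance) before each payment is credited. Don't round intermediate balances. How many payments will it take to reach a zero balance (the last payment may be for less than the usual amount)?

37 months

Monthly rate r = 12.3%/12 = 1.025% = 0.01025.
Recurrence: B ← B·(1+r) − $50.00.
Month 1: interest $15.68; balance after payment $1,495.68.
Month 2: interest $15.33; balance after payment $1,461.01.
Closed form: n = −ln(1 − rB₀/P)/ln(1+r) = −ln(0.68635)/ln(1.01025) ≈ 36.907, so the balance reaches zero during payment 37.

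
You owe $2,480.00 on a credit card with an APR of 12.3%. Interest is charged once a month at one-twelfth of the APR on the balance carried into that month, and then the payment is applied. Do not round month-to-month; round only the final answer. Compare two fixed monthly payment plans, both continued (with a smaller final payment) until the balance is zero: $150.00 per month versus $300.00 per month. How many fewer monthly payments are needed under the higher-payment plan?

10 fewer payments

Monthly rate r = 12.3%/12 = 1.025% = 0.01025.
At $150.00/mo: n = ⌈−ln(1 − rB₀/P)/ln(1+r)⌉ = 19 payments (last $31.40); total interest = total paid − $2,480.00 = $251.40.
At $300.00/mo: 9 payments (last $205.00); total interest $125.00.
Payments saved = 19 − 9 = 10.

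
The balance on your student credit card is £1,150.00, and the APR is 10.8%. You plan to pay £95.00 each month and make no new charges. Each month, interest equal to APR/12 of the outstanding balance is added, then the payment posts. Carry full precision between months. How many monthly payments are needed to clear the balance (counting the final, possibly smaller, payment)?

13 months

Monthly rate r = 10.8%/12 = 0.9% = 0.009.
Recurrence: B ← B·(1+r) − £95.00.
Month 1: interest £10.35; balance after payment £1,065.35.
Month 2: interest £9.59; balance after payment £979.94.
Closed form: n = −ln(1 − rB₀/P)/ln(1+r) = −ln(0.89105)/ln(1.009) ≈ 12.874, so the balance reaches zero during payment 13.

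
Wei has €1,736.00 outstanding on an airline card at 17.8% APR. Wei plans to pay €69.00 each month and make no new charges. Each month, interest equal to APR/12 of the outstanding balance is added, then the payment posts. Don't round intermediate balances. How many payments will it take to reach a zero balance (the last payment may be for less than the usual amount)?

32 months

Monthly rate r = 17.8%/12 = 1.48333% = 0.0148333.
Recurrence: B ← B·(1+r) − €69.00.
Month 1: interest €25.75; balance after payment €1,692.75.
Month 2: interest €25.11; balance after payment €1,648.86.
Closed form: n = −ln(1 − rB₀/P)/ln(1+r) = −ln(0.6268)/ln(1.01483) ≈ 31.725, so the balance reaches zero during payment 32.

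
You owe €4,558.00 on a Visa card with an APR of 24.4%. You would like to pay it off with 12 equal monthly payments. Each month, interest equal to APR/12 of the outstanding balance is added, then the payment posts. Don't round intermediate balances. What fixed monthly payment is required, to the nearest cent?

€431.89

Monthly rate r = 24.4%/12 = 2.03333% = 0.0203333.
Level-payment amortization: P = B₀·r / (1 − (1+r)^(−n)) = 4558.00·0.0203333 / (1 − 1.02033^(−12)).
Denominator 1 − (1+r)^(−12) = 0.214592396.
P = 92.6793 / 0.214592396 ≈ 431.89.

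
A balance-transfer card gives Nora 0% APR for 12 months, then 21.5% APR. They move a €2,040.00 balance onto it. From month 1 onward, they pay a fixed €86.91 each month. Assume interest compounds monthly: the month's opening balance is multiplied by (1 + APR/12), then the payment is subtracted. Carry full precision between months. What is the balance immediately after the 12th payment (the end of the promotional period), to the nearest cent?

€997.08

Promo months 1–12 at r₀ = 0%/12 = 0; months 13+ at r₁ = 21.5%/12 = 0.0179167.
After month 12 (no interest yet): B = €2,040.00 − 12·€86.91 = €997.08.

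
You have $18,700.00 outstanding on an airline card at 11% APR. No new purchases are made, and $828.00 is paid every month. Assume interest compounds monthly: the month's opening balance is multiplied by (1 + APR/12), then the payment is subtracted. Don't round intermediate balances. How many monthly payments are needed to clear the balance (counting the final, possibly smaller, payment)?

Monthly rate r = 11%/12 = 0.916667% = 0.00916667.
Recurrence: B ← B·(1+r) − $828.00.
Month 1: interest $171.42; balance after payment $18,043.42.
Month 2: interest $165.40; balance after payment $17,380.81.
Closed form: n = −ln(1 − rB₀/P)/ln(1+r) = −ln(0.79298)/ln(1.00917) ≈ 25.421, so the balance reaches zero during payment 26.

26 months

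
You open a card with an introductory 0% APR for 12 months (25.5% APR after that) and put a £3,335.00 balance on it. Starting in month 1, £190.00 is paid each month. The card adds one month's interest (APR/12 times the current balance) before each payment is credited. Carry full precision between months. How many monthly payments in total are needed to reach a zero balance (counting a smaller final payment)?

Promo months 1–12 at r₀ = 0%/12 = 0; months 13+ at r₁ = 25.5%/12 = 0.02125.
After month 12 (no interest yet): B = £3,335.00 − 12·£190.00 = £1,055.00.
Then at r₁ with £190.00/mo: n₂ = −ln(1 − r₁·B/P)/ln(1+r₁) ≈ 5.97 → 6 more payments.

18 payments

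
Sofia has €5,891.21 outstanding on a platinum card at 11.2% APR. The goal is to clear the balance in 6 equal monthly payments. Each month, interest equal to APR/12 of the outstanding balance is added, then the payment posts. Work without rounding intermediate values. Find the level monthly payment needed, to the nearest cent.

€1,014.19

Monthly rate r = 11.2%/12 = 0.933333% = 0.00933333.
Level-payment amortization: P = B₀·r / (1 − (1+r)^(−n)) = 5891.21·0.00933333 / (1 − 1.00933^(−6)).
Denominator 1 − (1+r)^(−6) = 0.0542152582.
P = 54.9846 / 0.0542152582 ≈ 1014.19.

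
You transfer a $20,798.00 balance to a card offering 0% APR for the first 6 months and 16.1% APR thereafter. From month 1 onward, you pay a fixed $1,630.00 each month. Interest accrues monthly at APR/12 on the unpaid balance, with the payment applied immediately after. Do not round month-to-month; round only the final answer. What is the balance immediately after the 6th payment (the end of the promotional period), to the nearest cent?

$11,018.00

Promo months 1–6 at r₀ = 0%/12 = 0; months 7+ at r₁ = 16.1%/12 = 0.0134167.
After month 6 (no interest yet): B = $20,798.00 − 6·$1,630.00 = $11,018.00.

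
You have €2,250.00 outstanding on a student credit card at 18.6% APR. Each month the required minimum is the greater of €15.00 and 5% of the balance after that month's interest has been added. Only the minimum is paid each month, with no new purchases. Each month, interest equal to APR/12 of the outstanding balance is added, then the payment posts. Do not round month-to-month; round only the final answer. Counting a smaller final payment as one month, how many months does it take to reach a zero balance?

81 months

Monthly rate r = 18.6%/12 = 1.55% = 0.0155.
While 5% of the post-interest balance exceeds €15.00, each month B ← (B·(1+r))·(1 − 0.05), i.e. B shrinks by the factor (1+r)·0.95 = 0.96473.
This holds for months 1–57. Entering month 58 the balance is €290.53; 5% of the post-interest balance is now below €15.00, so the flat €15.00 minimum applies from here.
From month 58 a fixed €15.00 at rate r clears €290.53 in 24 more payments. Total: 57 + 24 = 81 months.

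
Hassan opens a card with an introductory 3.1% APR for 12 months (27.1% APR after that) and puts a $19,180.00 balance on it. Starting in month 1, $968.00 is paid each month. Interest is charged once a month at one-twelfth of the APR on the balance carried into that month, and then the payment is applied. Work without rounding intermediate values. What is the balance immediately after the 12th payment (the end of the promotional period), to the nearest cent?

Promo months 1–12 at r₀ = 3.1%/12 = 0.00258333; months 13+ at r₁ = 27.1%/12 = 0.0225833.
After month 12: iterate B ← B·(1+r₀) − $968.00 for 12 months → $8,000.63.

$8,000.63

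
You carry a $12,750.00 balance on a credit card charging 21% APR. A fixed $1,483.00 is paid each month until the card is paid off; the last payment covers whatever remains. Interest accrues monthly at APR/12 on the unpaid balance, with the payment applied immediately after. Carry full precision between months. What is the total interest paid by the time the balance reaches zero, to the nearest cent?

$1,191.35

Monthly rate r = 21%/12 = 1.75% = 0.0175.
Payoff takes n = ⌈−ln(1 − rB₀/P)/ln(1+r)⌉ = ⌈9.399⌉ = 10 payments; the last is $594.35.
Total paid = 9·$1,483.00 + $594.35 = $13,941.35.
Total interest = total paid − principal = $13,941.35 − $12,750.00 = $1,191.35.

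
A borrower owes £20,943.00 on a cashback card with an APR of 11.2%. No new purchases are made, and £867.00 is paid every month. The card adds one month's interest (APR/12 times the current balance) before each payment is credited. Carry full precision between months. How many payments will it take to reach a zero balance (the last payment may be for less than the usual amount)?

28 payments

Monthly rate r = 11.2%/12 = 0.933333% = 0.00933333.
Recurrence: B ← B·(1+r) − £867.00.
Month 1: interest £195.47; balance after payment £20,271.47.
Month 2: interest £189.20; balance after payment £19,593.67.
Closed form: n = −ln(1 − rB₀/P)/ln(1+r) = −ln(0.77455)/ln(1.00933) ≈ 27.500, so the balance reaches zero during payment 28.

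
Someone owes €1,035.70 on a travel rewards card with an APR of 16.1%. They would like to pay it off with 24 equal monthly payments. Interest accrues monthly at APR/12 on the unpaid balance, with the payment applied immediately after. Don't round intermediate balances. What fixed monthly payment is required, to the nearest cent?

Monthly rate r = 16.1%/12 = 1.34167% = 0.0134167.
Level-payment amortization: P = B₀·r / (1 − (1+r)^(−n)) = 1035.70·0.0134167 / (1 − 1.01342^(−24)).
Denominator 1 − (1+r)^(−24) = 0.273748601.
P = 13.8956 / 0.273748601 ≈ 50.76.

€50.76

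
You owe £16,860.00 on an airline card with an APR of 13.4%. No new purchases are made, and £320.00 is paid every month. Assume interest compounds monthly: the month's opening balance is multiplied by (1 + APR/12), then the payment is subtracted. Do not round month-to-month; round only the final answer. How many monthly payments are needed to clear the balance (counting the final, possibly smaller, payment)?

Monthly rate r = 13.4%/12 = 1.11667% = 0.0111667.
Recurrence: B ← B·(1+r) − £320.00.
Month 1: interest £188.27; balance after payment £16,728.27.
Month 2: interest £186.80; balance after payment £16,595.07.
Closed form: n = −ln(1 − rB₀/P)/ln(1+r) = −ln(0.41166)/ln(1.01117) ≈ 79.927, so the balance reaches zero during payment 80.

80 months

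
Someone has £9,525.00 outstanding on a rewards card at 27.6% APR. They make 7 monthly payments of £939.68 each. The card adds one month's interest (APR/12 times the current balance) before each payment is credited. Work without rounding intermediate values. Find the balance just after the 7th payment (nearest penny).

Monthly rate r = 27.6%/12 = 2.3% = 0.023.
Each month: B ← B·(1+r) − £939.68.
Month 1: interest £219.07; balance after payment £8,804.40.
Month 2: interest £202.50; balance after payment £8,067.22.
Month 3: interest £185.55; balance after payment £7,313.08.
Month 4: interest £168.20; balance after payment £6,541.60.
Month 5: interest £150.46; balance after payment £5,752.38.
Month 6: interest £132.30; balance after payment £4,945.00.
Month 7: interest £113.74; balance after payment £4,119.06.

£4,119.06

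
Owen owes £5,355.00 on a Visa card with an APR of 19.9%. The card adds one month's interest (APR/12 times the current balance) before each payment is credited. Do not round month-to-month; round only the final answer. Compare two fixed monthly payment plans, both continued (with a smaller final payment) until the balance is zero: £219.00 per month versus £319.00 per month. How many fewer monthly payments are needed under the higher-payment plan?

Monthly rate r = 19.9%/12 = 1.65833% = 0.0165833.
At £219.00/mo: n = ⌈−ln(1 − rB₀/P)/ln(1+r)⌉ = 32 payments (last £135.73); total interest = total paid − £5,355.00 = £1,569.73.
At £319.00/mo: 20 payments (last £267.23); total interest £973.23.
Payments saved = 32 − 20 = 12.

12 fewer payments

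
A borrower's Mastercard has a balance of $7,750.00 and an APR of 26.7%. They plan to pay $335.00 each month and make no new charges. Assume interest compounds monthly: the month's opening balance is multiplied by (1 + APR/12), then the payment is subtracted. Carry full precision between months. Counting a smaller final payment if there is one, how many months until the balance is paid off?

33 months

Monthly rate r = 26.7%/12 = 2.225% = 0.02225.
Recurrence: B ← B·(1+r) − $335.00.
Month 1: interest $172.44; balance after payment $7,587.44.
Month 2: interest $168.82; balance after payment $7,421.26.
Closed form: n = −ln(1 − rB₀/P)/ln(1+r) = −ln(0.48526)/ln(1.02225) ≈ 32.858, so the balance reaches zero during payment 33.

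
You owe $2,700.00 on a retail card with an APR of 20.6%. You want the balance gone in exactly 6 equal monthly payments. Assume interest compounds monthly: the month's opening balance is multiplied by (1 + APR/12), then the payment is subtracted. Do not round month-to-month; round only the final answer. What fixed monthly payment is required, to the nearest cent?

Monthly rate r = 20.6%/12 = 1.71667% = 0.0171667.
Level-payment amortization: P = B₀·r / (1 − (1+r)^(−n)) = 2700.00·0.0171667 / (1 − 1.01717^(−6)).
Denominator 1 − (1+r)^(−6) = 0.097084138.
P = 46.35 / 0.097084138 ≈ 477.42.

$477.42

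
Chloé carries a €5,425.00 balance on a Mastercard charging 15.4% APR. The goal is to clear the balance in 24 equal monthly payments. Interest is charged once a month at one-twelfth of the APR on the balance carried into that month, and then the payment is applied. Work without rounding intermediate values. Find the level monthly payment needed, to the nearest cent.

Monthly rate r = 15.4%/12 = 1.28333% = 0.0128333.
Level-payment amortization: P = B₀·r / (1 − (1+r)^(−n)) = 5425.00·0.0128333 / (1 − 1.01283^(−24)).
Denominator 1 − (1+r)^(−24) = 0.26364314.
P = 69.6208 / 0.26364314 ≈ 264.07.

€264.07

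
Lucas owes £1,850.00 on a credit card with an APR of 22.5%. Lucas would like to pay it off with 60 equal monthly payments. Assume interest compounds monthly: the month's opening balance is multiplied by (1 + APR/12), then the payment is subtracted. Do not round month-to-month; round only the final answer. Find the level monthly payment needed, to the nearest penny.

£51.62

Monthly rate r = 22.5%/12 = 1.875% = 0.01875.
Level-payment amortization: P = B₀·r / (1 − (1+r)^(−n)) = 1850.00·0.01875 / (1 − 1.01875^(−60)).
Denominator 1 − (1+r)^(−60) = 0.671947996.
P = 34.6875 / 0.671947996 ≈ 51.62.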